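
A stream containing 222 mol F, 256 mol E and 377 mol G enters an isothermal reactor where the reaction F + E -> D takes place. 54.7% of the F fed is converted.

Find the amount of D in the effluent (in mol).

121 mol

F reacted = 0.547 × 222 = 121.4 mol; ν_F = −1, so ξ = 121.4/1 = 121.4 mol.
Outlet amounts (n = n₀ + ν ξ):
  F: 222 − 1(121.4) = 100.6
  E: 256 − 1(121.4) = 134.6
  D: 0 + 1(121.4) = 121.4
  G: 377 (inert)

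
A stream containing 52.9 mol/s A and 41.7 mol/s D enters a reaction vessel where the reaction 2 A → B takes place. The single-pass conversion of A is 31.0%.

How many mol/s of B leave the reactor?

8.2 mol/s

A reacted = 0.31 × 52.9 = 16.4 mol/s; ν_A = −2, so ξ = 16.4/2 = 8.2 mol/s.
Outlet amounts (n = n₀ + ν ξ):
  A: 52.9 − 2(8.2) = 36.5
  B: 0 + 1(8.2) = 8.2
  D: 41.7 (inert)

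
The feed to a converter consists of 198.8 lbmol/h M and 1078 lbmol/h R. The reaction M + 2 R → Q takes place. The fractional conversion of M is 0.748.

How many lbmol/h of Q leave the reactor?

149 lbmol/h

M reacted = 0.748 × 198.8 = 148.7 lbmol/h; ν_M = −1, so ξ = 148.7/1 = 148.7 lbmol/h.
Outlet amounts (n = n₀ + ν ξ):
  M: 198.8 − 1(148.7) = 50.1
  R: 1078 − 2(148.7) = 780.6
  Q: 0 + 1(148.7) = 148.7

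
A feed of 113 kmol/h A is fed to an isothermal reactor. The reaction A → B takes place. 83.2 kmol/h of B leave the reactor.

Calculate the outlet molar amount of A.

For B: n = n₀ + 1ξ → 83.2 = 0 + 1ξ, giving ξ = 83.2 kmol/h.
Outlet amounts (n = n₀ + ν ξ):
  A: 113 − 1(83.2) = 29.8
  B: 0 + 1(83.2) = 83.2

29.8 kmol/h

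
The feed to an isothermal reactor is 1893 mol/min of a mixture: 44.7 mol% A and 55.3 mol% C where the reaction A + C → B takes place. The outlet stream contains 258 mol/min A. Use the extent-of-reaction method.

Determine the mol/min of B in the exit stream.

588 mol/min

For A: n = n₀ − 1ξ → 258 = 846.2 − 1ξ, giving ξ = 588.2 mol/min.
Outlet amounts (n = n₀ + ν ξ):
  A: 846.2 − 1(588.2) = 258
  C: 1047 − 1(588.2) = 458.7
  B: 0 + 1(588.2) = 588.2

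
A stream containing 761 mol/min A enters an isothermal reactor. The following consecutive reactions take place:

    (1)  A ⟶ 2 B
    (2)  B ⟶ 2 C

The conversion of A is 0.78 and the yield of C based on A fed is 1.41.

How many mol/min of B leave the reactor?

Conversion of A: A consumed = 1ξ₁ = 0.78 × 761 → ξ₁ = 593.6 mol/min.
Yield of C: 2ξ₂ / 761 = 1.41 → ξ₂ = 536.5 mol/min.
Outlet amounts (n = n₀ + Σ ν·ξ):
  A: 761 − 1(593.6) = 167.4
  B: 0 + 2(593.6) − 1(536.5) = 650.7
  C: 0 + 2(536.5) = 1073

651 mol/min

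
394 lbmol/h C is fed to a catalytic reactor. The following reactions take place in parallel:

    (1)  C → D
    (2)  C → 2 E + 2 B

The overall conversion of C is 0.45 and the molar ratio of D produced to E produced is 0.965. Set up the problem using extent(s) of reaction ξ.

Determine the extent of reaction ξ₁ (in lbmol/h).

Conversion of C: C consumed = 0.45 × 394 = 177.3 lbmol/h = 1ξ₁ + 1ξ₂.
Selectivity: 1ξ₁ / (2ξ₂) = 0.965 → ξ₁ = 1.93 ξ₂.
Substitute: (1·1.93 + 1) ξ₂ = 177.3 → ξ₂ = 60.51 lbmol/h, ξ₁ = 116.8 lbmol/h.
Outlet amounts (n = n₀ + Σ ν·ξ):
  C: 394 − 1(116.8) − 1(60.51) = 216.7
  D: 0 + 1(116.8) = 116.8
  E: 0 + 2(60.51) = 121
  B: 0 + 2(60.51) = 121

ξ₁ = 117 lbmol/h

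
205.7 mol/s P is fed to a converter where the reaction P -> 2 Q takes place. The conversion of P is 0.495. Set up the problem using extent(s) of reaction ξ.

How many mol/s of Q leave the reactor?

P reacted = 0.495 × 205.7 = 101.8 mol/s; ν_P = −1, so ξ = 101.8/1 = 101.8 mol/s.
Outlet amounts (n = n₀ + ν ξ):
  P: 205.7 − 1(101.8) = 103.9
  Q: 0 + 2(101.8) = 203.6

204 mol/s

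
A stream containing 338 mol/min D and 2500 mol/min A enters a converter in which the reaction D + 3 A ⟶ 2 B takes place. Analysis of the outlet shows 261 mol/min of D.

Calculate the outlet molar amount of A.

For D: n = n₀ − 1ξ → 261 = 338 − 1ξ, giving ξ = 77 mol/min.
Outlet amounts (n = n₀ + ν ξ):
  D: 338 − 1(77) = 261
  A: 2500 − 3(77) = 2269
  B: 0 + 2(77) = 154

2270 mol/min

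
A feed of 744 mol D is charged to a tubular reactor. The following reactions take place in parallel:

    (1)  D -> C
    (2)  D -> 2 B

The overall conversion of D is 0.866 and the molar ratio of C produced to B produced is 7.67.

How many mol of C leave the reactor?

Conversion of D: D consumed = 0.866 × 744 = 644.3 mol = 1ξ₁ + 1ξ₂.
Selectivity: 1ξ₁ / (2ξ₂) = 7.67 → ξ₁ = 15.34 ξ₂.
Substitute: (1·15.34 + 1) ξ₂ = 644.3 → ξ₂ = 39.43 mol, ξ₁ = 604.9 mol.
Outlet amounts (n = n₀ + Σ ν·ξ):
  D: 744 − 1(604.9) − 1(39.43) = 99.7
  C: 0 + 1(604.9) = 604.9
  B: 0 + 2(39.43) = 78.86

605 mol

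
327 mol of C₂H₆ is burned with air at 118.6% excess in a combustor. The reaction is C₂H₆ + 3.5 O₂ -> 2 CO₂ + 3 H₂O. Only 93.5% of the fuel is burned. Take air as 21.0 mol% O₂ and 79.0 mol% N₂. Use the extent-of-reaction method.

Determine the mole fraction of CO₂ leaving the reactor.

Stoichiometric O₂ = 3.5 × 327 = 1144 mol; O₂ fed = 1144 × 2.186 = 2502 mol.
N₂ fed = 2502 × 79/21 = 9412 mol.
Fuel reacted = 0.935 × 327 → ξ = 305.7 mol.
Outlet (n = n₀ + ν ξ):
  C₂H₆: 327 − 1(305.7) = 21.25
  O₂: 2502 − 3.5(305.7) = 1432
  N₂: 9412 (inert)
  CO₂: 0 + 2(305.7) = 611.5
  H₂O: 0 + 3(305.7) = 917.2
Total out = 12390 mol; y_CO₂ = 611.5 / 12390 = 0.04934.

0.0493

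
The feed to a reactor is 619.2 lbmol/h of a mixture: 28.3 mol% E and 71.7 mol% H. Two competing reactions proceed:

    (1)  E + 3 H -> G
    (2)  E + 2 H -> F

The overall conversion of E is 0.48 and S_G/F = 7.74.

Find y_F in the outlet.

0.0256

Conversion of E: E consumed = 0.48 × 175.2 = 84.11 lbmol/h = 1ξ₁ + 1ξ₂.
Selectivity: 1ξ₁ / (1ξ₂) = 7.74 → ξ₁ = 7.74 ξ₂.
Substitute: (1·7.74 + 1) ξ₂ = 84.11 → ξ₂ = 9.624 lbmol/h, ξ₁ = 74.49 lbmol/h.
Outlet amounts (n = n₀ + Σ ν·ξ):
  E: 175.2 − 1(74.49) − 1(9.624) = 91.12
  H: 444 − 3(74.49) − 2(9.624) = 201.3
  G: 0 + 1(74.49) = 74.49
  F: 0 + 1(9.624) = 9.624
Total out = 376.5 lbmol/h; y_F = 9.624 / 376.5 = 0.02556.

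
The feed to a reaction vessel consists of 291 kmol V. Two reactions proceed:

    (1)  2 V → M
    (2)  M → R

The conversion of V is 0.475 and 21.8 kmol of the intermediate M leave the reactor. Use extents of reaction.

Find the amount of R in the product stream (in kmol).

47.3 kmol

Conversion of V: V consumed = 2ξ₁ = 0.475 × 291 → ξ₁ = 69.11 kmol.
M balance: n_M = 0 + 1ξ₁ − 1ξ₂ = 21.8 → ξ₂ = (1·69.11 − 21.8)/1 = 47.31 kmol.
Outlet amounts (n = n₀ + Σ ν·ξ):
  V: 291 − 2(69.11) = 152.8
  M: 0 + 1(69.11) − 1(47.31) = 21.8
  R: 0 + 1(47.31) = 47.31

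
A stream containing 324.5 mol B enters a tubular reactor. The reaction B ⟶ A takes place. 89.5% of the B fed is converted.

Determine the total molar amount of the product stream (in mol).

B reacted = 0.895 × 324.5 = 290.4 mol; ν_B = −1, so ξ = 290.4/1 = 290.4 mol.
Outlet amounts (n = n₀ + ν ξ):
  B: 324.5 − 1(290.4) = 34.07
  A: 0 + 1(290.4) = 290.4
Total out = 34.07 + 290.4 = 324.5 mol.

324 mol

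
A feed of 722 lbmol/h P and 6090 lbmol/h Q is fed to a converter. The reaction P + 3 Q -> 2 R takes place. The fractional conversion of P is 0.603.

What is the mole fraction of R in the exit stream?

P reacted = 0.603 × 722 = 435.4 lbmol/h; ν_P = −1, so ξ = 435.4/1 = 435.4 lbmol/h.
Outlet amounts (n = n₀ + ν ξ):
  P: 722 − 1(435.4) = 286.6
  Q: 6090 − 3(435.4) = 4784
  R: 0 + 2(435.4) = 870.7
Total out = 5941 lbmol/h; y_R = 870.7 / 5941 = 0.1466.

0.147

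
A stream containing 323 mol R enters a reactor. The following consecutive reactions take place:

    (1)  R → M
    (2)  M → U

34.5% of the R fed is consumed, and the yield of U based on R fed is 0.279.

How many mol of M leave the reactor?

Conversion of R: R consumed = 1ξ₁ = 0.345 × 323 → ξ₁ = 111.4 mol.
Yield of U: 1ξ₂ / 323 = 0.279 → ξ₂ = 90.12 mol.
Outlet amounts (n = n₀ + Σ ν·ξ):
  R: 323 − 1(111.4) = 211.6
  M: 0 + 1(111.4) − 1(90.12) = 21.32
  U: 0 + 1(90.12) = 90.12

21.3 mol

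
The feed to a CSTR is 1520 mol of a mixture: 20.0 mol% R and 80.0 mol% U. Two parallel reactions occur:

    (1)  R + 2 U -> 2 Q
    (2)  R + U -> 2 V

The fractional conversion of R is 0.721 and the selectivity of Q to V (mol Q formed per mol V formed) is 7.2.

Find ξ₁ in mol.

Conversion of R: R consumed = 0.721 × 304 = 219.2 mol = 1ξ₁ + 1ξ₂.
Selectivity: 2ξ₁ / (2ξ₂) = 7.2 → ξ₁ = 7.2 ξ₂.
Substitute: (1·7.2 + 1) ξ₂ = 219.2 → ξ₂ = 26.73 mol, ξ₁ = 192.5 mol.
Outlet amounts (n = n₀ + Σ ν·ξ):
  R: 304 − 1(192.5) − 1(26.73) = 84.82
  U: 1216 − 2(192.5) − 1(26.73) = 804.4
  Q: 0 + 2(192.5) = 384.9
  V: 0 + 2(26.73) = 53.46

ξ₁ = 192 mol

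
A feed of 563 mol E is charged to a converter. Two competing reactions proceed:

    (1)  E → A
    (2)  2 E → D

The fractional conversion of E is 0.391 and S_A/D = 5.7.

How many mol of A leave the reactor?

Conversion of E: E consumed = 0.391 × 563 = 220.1 mol = 1ξ₁ + 2ξ₂.
Selectivity: 1ξ₁ / (1ξ₂) = 5.7 → ξ₁ = 5.7 ξ₂.
Substitute: (1·5.7 + 2) ξ₂ = 220.1 → ξ₂ = 28.59 mol, ξ₁ = 163 mol.
Outlet amounts (n = n₀ + Σ ν·ξ):
  E: 563 − 1(163) − 2(28.59) = 342.9
  A: 0 + 1(163) = 163
  D: 0 + 1(28.59) = 28.59

163 mol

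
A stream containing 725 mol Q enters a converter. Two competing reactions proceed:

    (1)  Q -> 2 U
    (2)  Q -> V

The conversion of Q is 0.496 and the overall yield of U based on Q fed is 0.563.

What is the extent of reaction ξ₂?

ξ₂ = 156 mol

Yield of U: 2ξ₁ / 725 = 0.563 → ξ₁ = 204.1 mol.
Conversion of Q: 1ξ₁ + 1ξ₂ = 0.496 × 725 = 359.6 → ξ₂ = 155.5 mol.
Outlet amounts (n = n₀ + Σ ν·ξ):
  Q: 725 − 1(204.1) − 1(155.5) = 365.4
  U: 0 + 2(204.1) = 408.2
  V: 0 + 1(155.5) = 155.5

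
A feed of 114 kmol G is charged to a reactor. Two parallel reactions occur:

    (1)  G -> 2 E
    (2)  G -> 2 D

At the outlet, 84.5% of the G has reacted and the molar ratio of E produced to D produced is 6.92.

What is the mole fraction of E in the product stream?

0.8

Conversion of G: G consumed = 0.845 × 114 = 96.33 kmol = 1ξ₁ + 1ξ₂.
Selectivity: 2ξ₁ / (2ξ₂) = 6.92 → ξ₁ = 6.92 ξ₂.
Substitute: (1·6.92 + 1) ξ₂ = 96.33 → ξ₂ = 12.16 kmol, ξ₁ = 84.17 kmol.
Outlet amounts (n = n₀ + Σ ν·ξ):
  G: 114 − 1(84.17) − 1(12.16) = 17.67
  E: 0 + 2(84.17) = 168.3
  D: 0 + 2(12.16) = 24.33
Total out = 210.3 kmol; y_E = 168.3 / 210.3 = 0.8003.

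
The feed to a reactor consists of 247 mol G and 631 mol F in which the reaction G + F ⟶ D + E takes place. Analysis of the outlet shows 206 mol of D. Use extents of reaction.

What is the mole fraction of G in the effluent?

For D: n = n₀ + 1ξ → 206 = 0 + 1ξ, giving ξ = 206 mol.
Outlet amounts (n = n₀ + ν ξ):
  G: 247 − 1(206) = 41
  F: 631 − 1(206) = 425
  D: 0 + 1(206) = 206
  E: 0 + 1(206) = 206
Total out = 878 mol; y_G = 41 / 878 = 0.0467.

0.0467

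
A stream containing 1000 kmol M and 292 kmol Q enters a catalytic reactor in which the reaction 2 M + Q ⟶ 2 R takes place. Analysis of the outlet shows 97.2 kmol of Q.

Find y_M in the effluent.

For Q: n = n₀ − 1ξ → 97.2 = 292 − 1ξ, giving ξ = 194.8 kmol.
Outlet amounts (n = n₀ + ν ξ):
  M: 1000 − 2(194.8) = 610.4
  Q: 292 − 1(194.8) = 97.2
  R: 0 + 2(194.8) = 389.6
Total out = 1097 kmol; y_M = 610.4 / 1097 = 0.5563.

0.556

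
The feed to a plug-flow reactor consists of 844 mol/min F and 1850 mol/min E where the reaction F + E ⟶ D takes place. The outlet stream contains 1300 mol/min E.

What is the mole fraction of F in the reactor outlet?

0.137

For E: n = n₀ − 1ξ → 1300 = 1850 − 1ξ, giving ξ = 550 mol/min.
Outlet amounts (n = n₀ + ν ξ):
  F: 844 − 1(550) = 294
  E: 1850 − 1(550) = 1300
  D: 0 + 1(550) = 550
Total out = 2144 mol/min; y_F = 294 / 2144 = 0.1371.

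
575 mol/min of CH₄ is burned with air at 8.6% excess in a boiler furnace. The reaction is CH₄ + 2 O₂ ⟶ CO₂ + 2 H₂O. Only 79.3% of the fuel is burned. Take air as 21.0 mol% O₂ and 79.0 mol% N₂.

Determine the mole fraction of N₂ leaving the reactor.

Stoichiometric O₂ = 2 × 575 = 1150 mol/min; O₂ fed = 1150 × 1.086 = 1249 mol/min.
N₂ fed = 1249 × 79/21 = 4698 mol/min.
Fuel reacted = 0.793 × 575 → ξ = 456 mol/min.
Outlet (n = n₀ + ν ξ):
  CH₄: 575 − 1(456) = 119
  O₂: 1249 − 2(456) = 337
  N₂: 4698 (inert)
  CO₂: 0 + 1(456) = 456
  H₂O: 0 + 2(456) = 912
Total out = 6522 mol/min; y_N₂ = 4698 / 6522 = 0.7204.

0.72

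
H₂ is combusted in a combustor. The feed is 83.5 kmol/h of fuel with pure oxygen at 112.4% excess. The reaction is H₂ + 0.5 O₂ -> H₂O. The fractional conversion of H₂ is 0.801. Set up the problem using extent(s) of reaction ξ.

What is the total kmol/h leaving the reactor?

139 kmol/h

Stoichiometric O₂ = 0.5 × 83.5 = 41.75 kmol/h; O₂ fed = 41.75 × 2.124 = 88.68 kmol/h.
Fuel reacted = 0.801 × 83.5 → ξ = 66.88 kmol/h.
Outlet (n = n₀ + ν ξ):
  H₂: 83.5 − 1(66.88) = 16.62
  O₂: 88.68 − 0.5(66.88) = 55.24
  H₂O: 0 + 1(66.88) = 66.88
Total out = 16.62 + 55.24 + 66.88 = 138.7 kmol/h.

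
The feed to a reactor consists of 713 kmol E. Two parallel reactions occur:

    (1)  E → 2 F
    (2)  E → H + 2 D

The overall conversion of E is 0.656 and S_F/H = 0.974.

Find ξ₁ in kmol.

Conversion of E: E consumed = 0.656 × 713 = 467.7 kmol = 1ξ₁ + 1ξ₂.
Selectivity: 2ξ₁ / (1ξ₂) = 0.974 → ξ₁ = 0.487 ξ₂.
Substitute: (1·0.487 + 1) ξ₂ = 467.7 → ξ₂ = 314.5 kmol, ξ₁ = 153.2 kmol.
Outlet amounts (n = n₀ + Σ ν·ξ):
  E: 713 − 1(153.2) − 1(314.5) = 245.3
  F: 0 + 2(153.2) = 306.4
  H: 0 + 1(314.5) = 314.5
  D: 0 + 2(314.5) = 629.1

ξ₁ = 153 kmol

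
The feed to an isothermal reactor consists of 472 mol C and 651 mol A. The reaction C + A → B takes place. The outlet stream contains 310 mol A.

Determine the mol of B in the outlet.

341 mol

For A: n = n₀ − 1ξ → 310 = 651 − 1ξ, giving ξ = 341 mol.
Outlet amounts (n = n₀ + ν ξ):
  C: 472 − 1(341) = 131
  A: 651 − 1(341) = 310
  B: 0 + 1(341) = 341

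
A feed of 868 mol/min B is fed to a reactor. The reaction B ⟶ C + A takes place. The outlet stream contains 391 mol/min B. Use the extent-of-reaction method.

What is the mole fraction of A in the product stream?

For B: n = n₀ − 1ξ → 391 = 868 − 1ξ, giving ξ = 477 mol/min.
Outlet amounts (n = n₀ + ν ξ):
  B: 868 − 1(477) = 391
  C: 0 + 1(477) = 477
  A: 0 + 1(477) = 477
Total out = 1345 mol/min; y_A = 477 / 1345 = 0.3546.

0.355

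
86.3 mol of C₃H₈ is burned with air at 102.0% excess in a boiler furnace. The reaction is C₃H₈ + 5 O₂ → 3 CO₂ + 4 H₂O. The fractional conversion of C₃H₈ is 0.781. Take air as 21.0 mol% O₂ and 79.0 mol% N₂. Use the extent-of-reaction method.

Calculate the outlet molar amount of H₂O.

Stoichiometric O₂ = 5 × 86.3 = 431.5 mol; O₂ fed = 431.5 × 2.020 = 871.6 mol.
N₂ fed = 871.6 × 79/21 = 3279 mol.
Fuel reacted = 0.781 × 86.3 → ξ = 67.4 mol.
Outlet (n = n₀ + ν ξ):
  C₃H₈: 86.3 − 1(67.4) = 18.9
  O₂: 871.6 − 5(67.4) = 534.6
  N₂: 3279 (inert)
  CO₂: 0 + 3(67.4) = 202.2
  H₂O: 0 + 4(67.4) = 269.6

270 mol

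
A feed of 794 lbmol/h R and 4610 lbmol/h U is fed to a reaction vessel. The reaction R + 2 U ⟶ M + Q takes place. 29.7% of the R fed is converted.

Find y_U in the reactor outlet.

R reacted = 0.297 × 794 = 235.8 lbmol/h; ν_R = −1, so ξ = 235.8/1 = 235.8 lbmol/h.
Outlet amounts (n = n₀ + ν ξ):
  R: 794 − 1(235.8) = 558.2
  U: 4610 − 2(235.8) = 4138
  M: 0 + 1(235.8) = 235.8
  Q: 0 + 1(235.8) = 235.8
Total out = 5168 lbmol/h; y_U = 4138 / 5168 = 0.8007.

0.801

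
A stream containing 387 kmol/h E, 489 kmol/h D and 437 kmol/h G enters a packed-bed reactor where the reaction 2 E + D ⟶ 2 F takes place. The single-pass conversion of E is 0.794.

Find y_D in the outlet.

0.289

E reacted = 0.794 × 387 = 307.3 kmol/h; ν_E = −2, so ξ = 307.3/2 = 153.6 kmol/h.
Outlet amounts (n = n₀ + ν ξ):
  E: 387 − 2(153.6) = 79.72
  D: 489 − 1(153.6) = 335.4
  F: 0 + 2(153.6) = 307.3
  G: 437 (inert)
Total out = 1159 kmol/h; y_D = 335.4 / 1159 = 0.2893.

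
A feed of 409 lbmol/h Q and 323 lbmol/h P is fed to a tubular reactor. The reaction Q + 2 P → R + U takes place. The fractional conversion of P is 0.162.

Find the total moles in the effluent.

P reacted = 0.162 × 323 = 52.33 lbmol/h; ν_P = −2, so ξ = 52.33/2 = 26.16 lbmol/h.
Outlet amounts (n = n₀ + ν ξ):
  Q: 409 − 1(26.16) = 382.8
  P: 323 − 2(26.16) = 270.7
  R: 0 + 1(26.16) = 26.16
  U: 0 + 1(26.16) = 26.16
Total out = 382.8 + 270.7 + 26.16 + 26.16 = 705.8 lbmol/h.

706 lbmol/h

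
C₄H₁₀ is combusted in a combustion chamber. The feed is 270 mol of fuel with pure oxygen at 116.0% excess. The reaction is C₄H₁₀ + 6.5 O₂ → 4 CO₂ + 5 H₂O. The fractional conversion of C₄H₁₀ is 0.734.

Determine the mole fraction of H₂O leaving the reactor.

Stoichiometric O₂ = 6.5 × 270 = 1755 mol; O₂ fed = 1755 × 2.160 = 3791 mol.
Fuel reacted = 0.734 × 270 → ξ = 198.2 mol.
Outlet (n = n₀ + ν ξ):
  C₄H₁₀: 270 − 1(198.2) = 71.82
  O₂: 3791 − 6.5(198.2) = 2503
  CO₂: 0 + 4(198.2) = 792.7
  H₂O: 0 + 5(198.2) = 990.9
Total out = 4358 mol; y_H₂O = 990.9 / 4358 = 0.2274.

0.227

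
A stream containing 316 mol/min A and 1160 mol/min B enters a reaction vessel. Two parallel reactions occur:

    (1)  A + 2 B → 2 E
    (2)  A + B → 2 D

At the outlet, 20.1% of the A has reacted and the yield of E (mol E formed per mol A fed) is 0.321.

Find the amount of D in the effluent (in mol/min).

25.6 mol/min

Yield of E: 2ξ₁ / 316 = 0.321 → ξ₁ = 50.72 mol/min.
Conversion of A: 1ξ₁ + 1ξ₂ = 0.201 × 316 = 63.52 → ξ₂ = 12.8 mol/min.
Outlet amounts (n = n₀ + Σ ν·ξ):
  A: 316 − 1(50.72) − 1(12.8) = 252.5
  B: 1160 − 2(50.72) − 1(12.8) = 1046
  E: 0 + 2(50.72) = 101.4
  D: 0 + 2(12.8) = 25.6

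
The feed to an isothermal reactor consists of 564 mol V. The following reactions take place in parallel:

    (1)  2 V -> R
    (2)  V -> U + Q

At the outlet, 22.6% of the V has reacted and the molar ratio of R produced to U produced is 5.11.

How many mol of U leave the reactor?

Conversion of V: V consumed = 0.226 × 564 = 127.5 mol = 2ξ₁ + 1ξ₂.
Selectivity: 1ξ₁ / (1ξ₂) = 5.11 → ξ₁ = 5.11 ξ₂.
Substitute: (2·5.11 + 1) ξ₂ = 127.5 → ξ₂ = 11.36 mol, ξ₁ = 58.05 mol.
Outlet amounts (n = n₀ + Σ ν·ξ):
  V: 564 − 2(58.05) − 1(11.36) = 436.5
  R: 0 + 1(58.05) = 58.05
  U: 0 + 1(11.36) = 11.36
  Q: 0 + 1(11.36) = 11.36

11.4 mol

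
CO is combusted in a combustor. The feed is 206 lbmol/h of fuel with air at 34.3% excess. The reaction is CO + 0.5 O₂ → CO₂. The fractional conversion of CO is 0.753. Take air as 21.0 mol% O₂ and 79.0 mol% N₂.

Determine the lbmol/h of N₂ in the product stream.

520 lbmol/h

Stoichiometric O₂ = 0.5 × 206 = 103 lbmol/h; O₂ fed = 103 × 1.343 = 138.3 lbmol/h.
N₂ fed = 138.3 × 79/21 = 520.4 lbmol/h.
Fuel reacted = 0.753 × 206 → ξ = 155.1 lbmol/h.
Outlet (n = n₀ + ν ξ):
  CO: 206 − 1(155.1) = 50.88
  O₂: 138.3 − 0.5(155.1) = 60.77
  N₂: 520.4 (inert)
  CO₂: 0 + 1(155.1) = 155.1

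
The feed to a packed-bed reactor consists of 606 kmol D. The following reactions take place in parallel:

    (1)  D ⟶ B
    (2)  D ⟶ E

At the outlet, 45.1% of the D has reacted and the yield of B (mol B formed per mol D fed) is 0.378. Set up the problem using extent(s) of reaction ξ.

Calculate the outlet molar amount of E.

44.2 kmol

Yield of B: 1ξ₁ / 606 = 0.378 → ξ₁ = 229.1 kmol.
Conversion of D: 1ξ₁ + 1ξ₂ = 0.451 × 606 = 273.3 → ξ₂ = 44.24 kmol.
Outlet amounts (n = n₀ + Σ ν·ξ):
  D: 606 − 1(229.1) − 1(44.24) = 332.7
  B: 0 + 1(229.1) = 229.1
  E: 0 + 1(44.24) = 44.24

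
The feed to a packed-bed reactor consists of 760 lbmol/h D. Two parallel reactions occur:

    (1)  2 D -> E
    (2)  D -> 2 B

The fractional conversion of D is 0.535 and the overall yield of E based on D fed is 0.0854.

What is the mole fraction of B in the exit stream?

Yield of E: 1ξ₁ / 760 = 0.0854 → ξ₁ = 64.9 lbmol/h.
Conversion of D: 2ξ₁ + 1ξ₂ = 0.535 × 760 = 406.6 → ξ₂ = 276.8 lbmol/h.
Outlet amounts (n = n₀ + Σ ν·ξ):
  D: 760 − 2(64.9) − 1(276.8) = 353.4
  E: 0 + 1(64.9) = 64.9
  B: 0 + 2(276.8) = 553.6
Total out = 971.9 lbmol/h; y_B = 553.6 / 971.9 = 0.5696.

0.57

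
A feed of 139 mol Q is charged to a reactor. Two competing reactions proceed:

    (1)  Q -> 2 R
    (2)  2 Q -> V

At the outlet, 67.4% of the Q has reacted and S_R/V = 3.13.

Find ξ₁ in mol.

ξ₁ = 41.1 mol

Conversion of Q: Q consumed = 0.674 × 139 = 93.69 mol = 1ξ₁ + 2ξ₂.
Selectivity: 2ξ₁ / (1ξ₂) = 3.13 → ξ₁ = 1.565 ξ₂.
Substitute: (1·1.565 + 2) ξ₂ = 93.69 → ξ₂ = 26.28 mol, ξ₁ = 41.13 mol.
Outlet amounts (n = n₀ + Σ ν·ξ):
  Q: 139 − 1(41.13) − 2(26.28) = 45.31
  R: 0 + 2(41.13) = 82.25
  V: 0 + 1(26.28) = 26.28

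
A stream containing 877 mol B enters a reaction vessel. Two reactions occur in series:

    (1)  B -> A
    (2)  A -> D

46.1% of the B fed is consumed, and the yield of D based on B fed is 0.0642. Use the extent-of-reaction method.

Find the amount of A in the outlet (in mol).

348 mol

Conversion of B: B consumed = 1ξ₁ = 0.461 × 877 → ξ₁ = 404.3 mol.
Yield of D: 1ξ₂ / 877 = 0.0642 → ξ₂ = 56.3 mol.
Outlet amounts (n = n₀ + Σ ν·ξ):
  B: 877 − 1(404.3) = 472.7
  A: 0 + 1(404.3) − 1(56.3) = 348
  D: 0 + 1(56.3) = 56.3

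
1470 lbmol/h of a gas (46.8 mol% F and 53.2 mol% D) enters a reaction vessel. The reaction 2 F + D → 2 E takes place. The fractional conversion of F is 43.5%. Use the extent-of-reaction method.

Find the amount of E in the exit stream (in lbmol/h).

F reacted = 0.435 × 688 = 299.3 lbmol/h; ν_F = −2, so ξ = 299.3/2 = 149.6 lbmol/h.
Outlet amounts (n = n₀ + ν ξ):
  F: 688 − 2(149.6) = 388.7
  D: 782 − 1(149.6) = 632.4
  E: 0 + 2(149.6) = 299.3

299 lbmol/h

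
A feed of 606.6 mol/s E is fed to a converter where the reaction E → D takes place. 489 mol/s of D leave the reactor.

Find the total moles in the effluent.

For D: n = n₀ + 1ξ → 489 = 0 + 1ξ, giving ξ = 489 mol/s.
Outlet amounts (n = n₀ + ν ξ):
  E: 606.6 − 1(489) = 117.6
  D: 0 + 1(489) = 489
Total out = 117.6 + 489 = 606.6 mol/s.

607 mol/s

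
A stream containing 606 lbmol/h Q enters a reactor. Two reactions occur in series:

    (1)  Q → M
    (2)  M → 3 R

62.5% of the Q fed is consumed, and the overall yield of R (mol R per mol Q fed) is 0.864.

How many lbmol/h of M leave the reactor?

Conversion of Q: Q consumed = 1ξ₁ = 0.625 × 606 → ξ₁ = 378.8 lbmol/h.
Yield of R: 3ξ₂ / 606 = 0.864 → ξ₂ = 174.5 lbmol/h.
Outlet amounts (n = n₀ + Σ ν·ξ):
  Q: 606 − 1(378.8) = 227.2
  M: 0 + 1(378.8) − 1(174.5) = 204.2
  R: 0 + 3(174.5) = 523.6

204 lbmol/h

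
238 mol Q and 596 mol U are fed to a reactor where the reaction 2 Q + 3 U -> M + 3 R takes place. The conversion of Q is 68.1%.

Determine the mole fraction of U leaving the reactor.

0.469

Q reacted = 0.681 × 238 = 162.1 mol; ν_Q = −2, so ξ = 162.1/2 = 81.04 mol.
Outlet amounts (n = n₀ + ν ξ):
  Q: 238 − 2(81.04) = 75.92
  U: 596 − 3(81.04) = 352.9
  M: 0 + 1(81.04) = 81.04
  R: 0 + 3(81.04) = 243.1
Total out = 753 mol; y_U = 352.9 / 753 = 0.4687.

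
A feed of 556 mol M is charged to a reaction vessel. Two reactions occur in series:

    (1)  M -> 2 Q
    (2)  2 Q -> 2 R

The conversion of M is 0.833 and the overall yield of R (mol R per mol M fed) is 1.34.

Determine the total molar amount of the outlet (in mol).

1020 mol

Conversion of M: M consumed = 1ξ₁ = 0.833 × 556 → ξ₁ = 463.1 mol.
Yield of R: 2ξ₂ / 556 = 1.34 → ξ₂ = 372.5 mol.
Outlet amounts (n = n₀ + Σ ν·ξ):
  M: 556 − 1(463.1) = 92.85
  Q: 0 + 2(463.1) − 2(372.5) = 181.3
  R: 0 + 2(372.5) = 745
Total out = 92.85 + 181.3 + 745 = 1019 mol.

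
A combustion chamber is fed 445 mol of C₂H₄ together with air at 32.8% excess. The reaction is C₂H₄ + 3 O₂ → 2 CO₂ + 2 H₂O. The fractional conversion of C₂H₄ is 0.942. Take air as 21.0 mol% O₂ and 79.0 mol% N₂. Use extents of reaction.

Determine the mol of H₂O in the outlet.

Stoichiometric O₂ = 3 × 445 = 1335 mol; O₂ fed = 1335 × 1.328 = 1773 mol.
N₂ fed = 1773 × 79/21 = 6669 mol.
Fuel reacted = 0.942 × 445 → ξ = 419.2 mol.
Outlet (n = n₀ + ν ξ):
  C₂H₄: 445 − 1(419.2) = 25.81
  O₂: 1773 − 3(419.2) = 515.3
  N₂: 6669 (inert)
  CO₂: 0 + 2(419.2) = 838.4
  H₂O: 0 + 2(419.2) = 838.4

838 mol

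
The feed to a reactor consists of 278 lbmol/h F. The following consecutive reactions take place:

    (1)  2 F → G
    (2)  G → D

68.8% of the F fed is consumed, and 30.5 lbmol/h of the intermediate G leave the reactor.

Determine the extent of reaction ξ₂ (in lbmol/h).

Conversion of F: F consumed = 2ξ₁ = 0.688 × 278 → ξ₁ = 95.63 lbmol/h.
G balance: n_G = 0 + 1ξ₁ − 1ξ₂ = 30.5 → ξ₂ = (1·95.63 − 30.5)/1 = 65.13 lbmol/h.
Outlet amounts (n = n₀ + Σ ν·ξ):
  F: 278 − 2(95.63) = 86.74
  G: 0 + 1(95.63) − 1(65.13) = 30.5
  D: 0 + 1(65.13) = 65.13

ξ₂ = 65.1 lbmol/h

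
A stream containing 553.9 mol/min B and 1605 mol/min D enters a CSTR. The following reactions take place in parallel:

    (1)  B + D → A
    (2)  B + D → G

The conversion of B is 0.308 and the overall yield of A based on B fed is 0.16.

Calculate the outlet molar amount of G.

Yield of A: 1ξ₁ / 553.9 = 0.16 → ξ₁ = 88.62 mol/min.
Conversion of B: 1ξ₁ + 1ξ₂ = 0.308 × 553.9 = 170.6 → ξ₂ = 81.98 mol/min.
Outlet amounts (n = n₀ + Σ ν·ξ):
  B: 553.9 − 1(88.62) − 1(81.98) = 383.3
  D: 1605 − 1(88.62) − 1(81.98) = 1434
  A: 0 + 1(88.62) = 88.62
  G: 0 + 1(81.98) = 81.98

82 mol/min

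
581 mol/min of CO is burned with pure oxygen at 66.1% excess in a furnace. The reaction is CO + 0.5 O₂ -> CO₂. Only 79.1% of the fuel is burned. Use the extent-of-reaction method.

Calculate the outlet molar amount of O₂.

Stoichiometric O₂ = 0.5 × 581 = 290.5 mol/min; O₂ fed = 290.5 × 1.661 = 482.5 mol/min.
Fuel reacted = 0.791 × 581 → ξ = 459.6 mol/min.
Outlet (n = n₀ + ν ξ):
  CO: 581 − 1(459.6) = 121.4
  O₂: 482.5 − 0.5(459.6) = 252.7
  CO₂: 0 + 1(459.6) = 459.6

253 mol/min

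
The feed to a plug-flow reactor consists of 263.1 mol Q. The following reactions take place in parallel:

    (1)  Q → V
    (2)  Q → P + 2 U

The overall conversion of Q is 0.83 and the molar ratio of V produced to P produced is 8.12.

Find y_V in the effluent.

0.625

Conversion of Q: Q consumed = 0.83 × 263.1 = 218.4 mol = 1ξ₁ + 1ξ₂.
Selectivity: 1ξ₁ / (1ξ₂) = 8.12 → ξ₁ = 8.12 ξ₂.
Substitute: (1·8.12 + 1) ξ₂ = 218.4 → ξ₂ = 23.94 mol, ξ₁ = 194.4 mol.
Outlet amounts (n = n₀ + Σ ν·ξ):
  Q: 263.1 − 1(194.4) − 1(23.94) = 44.73
  V: 0 + 1(194.4) = 194.4
  P: 0 + 1(23.94) = 23.94
  U: 0 + 2(23.94) = 47.89
Total out = 311 mol; y_V = 194.4 / 311 = 0.6252.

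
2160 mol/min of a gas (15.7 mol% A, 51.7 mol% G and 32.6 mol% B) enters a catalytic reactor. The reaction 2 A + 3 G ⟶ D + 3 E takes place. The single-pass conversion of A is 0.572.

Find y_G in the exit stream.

A reacted = 0.572 × 339.1 = 194 mol/min; ν_A = −2, so ξ = 194/2 = 96.99 mol/min.
Outlet amounts (n = n₀ + ν ξ):
  A: 339.1 − 2(96.99) = 145.1
  G: 1117 − 3(96.99) = 825.8
  D: 0 + 1(96.99) = 96.99
  E: 0 + 3(96.99) = 291
  B: 704.2 (inert)
Total out = 2063 mol/min; y_G = 825.8 / 2063 = 0.4003.

0.4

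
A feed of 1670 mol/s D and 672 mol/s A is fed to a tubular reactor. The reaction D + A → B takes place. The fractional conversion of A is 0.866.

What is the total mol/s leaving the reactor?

1760 mol/s

A reacted = 0.866 × 672 = 582 mol/s; ν_A = −1, so ξ = 582/1 = 582 mol/s.
Outlet amounts (n = n₀ + ν ξ):
  D: 1670 − 1(582) = 1088
  A: 672 − 1(582) = 90.05
  B: 0 + 1(582) = 582
Total out = 1088 + 90.05 + 582 = 1760 mol/s.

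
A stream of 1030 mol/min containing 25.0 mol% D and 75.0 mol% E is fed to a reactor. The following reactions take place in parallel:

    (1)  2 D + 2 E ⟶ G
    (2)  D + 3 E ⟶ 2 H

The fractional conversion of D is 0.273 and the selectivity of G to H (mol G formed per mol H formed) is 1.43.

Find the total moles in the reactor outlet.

Conversion of D: D consumed = 0.273 × 257.5 = 70.3 mol/min = 2ξ₁ + 1ξ₂.
Selectivity: 1ξ₁ / (2ξ₂) = 1.43 → ξ₁ = 2.86 ξ₂.
Substitute: (2·2.86 + 1) ξ₂ = 70.3 → ξ₂ = 10.46 mol/min, ξ₁ = 29.92 mol/min.
Outlet amounts (n = n₀ + Σ ν·ξ):
  D: 257.5 − 2(29.92) − 1(10.46) = 187.2
  E: 772.5 − 2(29.92) − 3(10.46) = 681.3
  G: 0 + 1(29.92) = 29.92
  H: 0 + 2(10.46) = 20.92
Total out = 187.2 + 681.3 + 29.92 + 20.92 = 919.3 mol/min.

919 mol/min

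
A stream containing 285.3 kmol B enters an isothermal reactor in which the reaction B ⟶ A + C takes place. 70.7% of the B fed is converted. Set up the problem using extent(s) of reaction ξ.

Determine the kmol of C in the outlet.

202 kmol

B reacted = 0.707 × 285.3 = 201.7 kmol; ν_B = −1, so ξ = 201.7/1 = 201.7 kmol.
Outlet amounts (n = n₀ + ν ξ):
  B: 285.3 − 1(201.7) = 83.59
  A: 0 + 1(201.7) = 201.7
  C: 0 + 1(201.7) = 201.7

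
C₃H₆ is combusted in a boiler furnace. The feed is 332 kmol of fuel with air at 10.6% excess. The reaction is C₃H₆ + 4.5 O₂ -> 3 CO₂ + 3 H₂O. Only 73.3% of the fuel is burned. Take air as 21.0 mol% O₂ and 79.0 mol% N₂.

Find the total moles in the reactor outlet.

8320 kmol

Stoichiometric O₂ = 4.5 × 332 = 1494 kmol; O₂ fed = 1494 × 1.106 = 1652 kmol.
N₂ fed = 1652 × 79/21 = 6216 kmol.
Fuel reacted = 0.733 × 332 → ξ = 243.4 kmol.
Outlet (n = n₀ + ν ξ):
  C₃H₆: 332 − 1(243.4) = 88.64
  O₂: 1652 − 4.5(243.4) = 557.3
  N₂: 6216 (inert)
  CO₂: 0 + 3(243.4) = 730.1
  H₂O: 0 + 3(243.4) = 730.1
Total out = 88.64 + 557.3 + 6216 + 730.1 + 730.1 = 8322 kmol.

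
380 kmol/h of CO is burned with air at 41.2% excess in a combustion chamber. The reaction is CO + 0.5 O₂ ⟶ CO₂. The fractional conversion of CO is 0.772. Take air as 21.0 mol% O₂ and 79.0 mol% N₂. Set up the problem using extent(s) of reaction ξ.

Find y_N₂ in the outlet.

Stoichiometric O₂ = 0.5 × 380 = 190 kmol/h; O₂ fed = 190 × 1.412 = 268.3 kmol/h.
N₂ fed = 268.3 × 79/21 = 1009 kmol/h.
Fuel reacted = 0.772 × 380 → ξ = 293.4 kmol/h.
Outlet (n = n₀ + ν ξ):
  CO: 380 − 1(293.4) = 86.64
  O₂: 268.3 − 0.5(293.4) = 121.6
  N₂: 1009 (inert)
  CO₂: 0 + 1(293.4) = 293.4
Total out = 1511 kmol/h; y_N₂ = 1009 / 1511 = 0.668.

0.668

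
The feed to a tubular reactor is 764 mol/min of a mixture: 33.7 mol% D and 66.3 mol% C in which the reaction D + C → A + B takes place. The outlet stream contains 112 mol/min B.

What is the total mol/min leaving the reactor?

764 mol/min

For B: n = n₀ + 1ξ → 112 = 0 + 1ξ, giving ξ = 112 mol/min.
Outlet amounts (n = n₀ + ν ξ):
  D: 257.5 − 1(112) = 145.5
  C: 506.5 − 1(112) = 394.5
  A: 0 + 1(112) = 112
  B: 0 + 1(112) = 112
Total out = 145.5 + 394.5 + 112 + 112 = 764 mol/min.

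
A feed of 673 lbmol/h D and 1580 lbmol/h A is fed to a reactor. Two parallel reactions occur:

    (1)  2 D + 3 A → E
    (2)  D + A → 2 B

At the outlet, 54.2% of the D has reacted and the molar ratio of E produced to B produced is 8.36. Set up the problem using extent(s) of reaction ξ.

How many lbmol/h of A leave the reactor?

Conversion of D: D consumed = 0.542 × 673 = 364.8 lbmol/h = 2ξ₁ + 1ξ₂.
Selectivity: 1ξ₁ / (2ξ₂) = 8.36 → ξ₁ = 16.72 ξ₂.
Substitute: (2·16.72 + 1) ξ₂ = 364.8 → ξ₂ = 10.59 lbmol/h, ξ₁ = 177.1 lbmol/h.
Outlet amounts (n = n₀ + Σ ν·ξ):
  D: 673 − 2(177.1) − 1(10.59) = 308.2
  A: 1580 − 3(177.1) − 1(10.59) = 1038
  E: 0 + 1(177.1) = 177.1
  B: 0 + 2(10.59) = 21.18

1040 lbmol/h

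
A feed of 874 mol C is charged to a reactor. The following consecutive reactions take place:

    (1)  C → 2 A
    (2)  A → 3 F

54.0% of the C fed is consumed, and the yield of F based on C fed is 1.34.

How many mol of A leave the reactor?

Conversion of C: C consumed = 1ξ₁ = 0.54 × 874 → ξ₁ = 472 mol.
Yield of F: 3ξ₂ / 874 = 1.34 → ξ₂ = 390.4 mol.
Outlet amounts (n = n₀ + Σ ν·ξ):
  C: 874 − 1(472) = 402
  A: 0 + 2(472) − 1(390.4) = 553.5
  F: 0 + 3(390.4) = 1171

554 mol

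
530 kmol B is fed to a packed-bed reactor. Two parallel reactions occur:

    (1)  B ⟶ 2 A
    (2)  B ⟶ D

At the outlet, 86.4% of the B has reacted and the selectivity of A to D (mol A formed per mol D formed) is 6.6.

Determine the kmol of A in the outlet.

703 kmol

Conversion of B: B consumed = 0.864 × 530 = 457.9 kmol = 1ξ₁ + 1ξ₂.
Selectivity: 2ξ₁ / (1ξ₂) = 6.6 → ξ₁ = 3.3 ξ₂.
Substitute: (1·3.3 + 1) ξ₂ = 457.9 → ξ₂ = 106.5 kmol, ξ₁ = 351.4 kmol.
Outlet amounts (n = n₀ + Σ ν·ξ):
  B: 530 − 1(351.4) − 1(106.5) = 72.08
  A: 0 + 2(351.4) = 702.9
  D: 0 + 1(106.5) = 106.5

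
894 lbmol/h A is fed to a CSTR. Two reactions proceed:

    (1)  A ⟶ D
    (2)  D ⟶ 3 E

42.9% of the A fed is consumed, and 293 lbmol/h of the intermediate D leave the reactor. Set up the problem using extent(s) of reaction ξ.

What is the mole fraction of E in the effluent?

0.253

Conversion of A: A consumed = 1ξ₁ = 0.429 × 894 → ξ₁ = 383.5 lbmol/h.
D balance: n_D = 0 + 1ξ₁ − 1ξ₂ = 293 → ξ₂ = (1·383.5 − 293)/1 = 90.53 lbmol/h.
Outlet amounts (n = n₀ + Σ ν·ξ):
  A: 894 − 1(383.5) = 510.5
  D: 0 + 1(383.5) − 1(90.53) = 293
  E: 0 + 3(90.53) = 271.6
Total out = 1075 lbmol/h; y_E = 271.6 / 1075 = 0.2526.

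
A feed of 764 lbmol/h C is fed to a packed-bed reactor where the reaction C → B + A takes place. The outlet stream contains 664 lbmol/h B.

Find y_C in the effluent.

0.07

For B: n = n₀ + 1ξ → 664 = 0 + 1ξ, giving ξ = 664 lbmol/h.
Outlet amounts (n = n₀ + ν ξ):
  C: 764 − 1(664) = 100
  B: 0 + 1(664) = 664
  A: 0 + 1(664) = 664
Total out = 1428 lbmol/h; y_C = 100 / 1428 = 0.07003.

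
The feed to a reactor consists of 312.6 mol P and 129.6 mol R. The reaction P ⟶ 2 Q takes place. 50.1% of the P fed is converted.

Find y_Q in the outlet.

0.523

P reacted = 0.501 × 312.6 = 156.6 mol; ν_P = −1, so ξ = 156.6/1 = 156.6 mol.
Outlet amounts (n = n₀ + ν ξ):
  P: 312.6 − 1(156.6) = 156
  Q: 0 + 2(156.6) = 313.2
  R: 129.6 (inert)
Total out = 598.8 mol; y_Q = 313.2 / 598.8 = 0.5231.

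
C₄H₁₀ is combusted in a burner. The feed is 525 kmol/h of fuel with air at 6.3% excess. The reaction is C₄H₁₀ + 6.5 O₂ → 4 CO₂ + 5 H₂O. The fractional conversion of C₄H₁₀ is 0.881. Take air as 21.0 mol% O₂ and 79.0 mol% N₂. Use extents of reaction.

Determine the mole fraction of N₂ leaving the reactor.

0.738

Stoichiometric O₂ = 6.5 × 525 = 3412 kmol/h; O₂ fed = 3412 × 1.063 = 3627 kmol/h.
N₂ fed = 3627 × 79/21 = 13650 kmol/h.
Fuel reacted = 0.881 × 525 → ξ = 462.5 kmol/h.
Outlet (n = n₀ + ν ξ):
  C₄H₁₀: 525 − 1(462.5) = 62.48
  O₂: 3627 − 6.5(462.5) = 621.1
  N₂: 13650 (inert)
  CO₂: 0 + 4(462.5) = 1850
  H₂O: 0 + 5(462.5) = 2313
Total out = 18490 kmol/h; y_N₂ = 13650 / 18490 = 0.7379.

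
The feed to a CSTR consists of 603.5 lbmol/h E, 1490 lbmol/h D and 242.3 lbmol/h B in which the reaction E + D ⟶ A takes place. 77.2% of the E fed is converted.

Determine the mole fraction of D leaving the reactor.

0.548

E reacted = 0.772 × 603.5 = 465.9 lbmol/h; ν_E = −1, so ξ = 465.9/1 = 465.9 lbmol/h.
Outlet amounts (n = n₀ + ν ξ):
  E: 603.5 − 1(465.9) = 137.6
  D: 1490 − 1(465.9) = 1024
  A: 0 + 1(465.9) = 465.9
  B: 242.3 (inert)
Total out = 1870 lbmol/h; y_D = 1024 / 1870 = 0.5477.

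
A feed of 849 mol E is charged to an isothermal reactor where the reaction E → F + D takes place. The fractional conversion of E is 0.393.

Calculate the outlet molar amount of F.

E reacted = 0.393 × 849 = 333.7 mol; ν_E = −1, so ξ = 333.7/1 = 333.7 mol.
Outlet amounts (n = n₀ + ν ξ):
  E: 849 − 1(333.7) = 515.3
  F: 0 + 1(333.7) = 333.7
  D: 0 + 1(333.7) = 333.7

334 mol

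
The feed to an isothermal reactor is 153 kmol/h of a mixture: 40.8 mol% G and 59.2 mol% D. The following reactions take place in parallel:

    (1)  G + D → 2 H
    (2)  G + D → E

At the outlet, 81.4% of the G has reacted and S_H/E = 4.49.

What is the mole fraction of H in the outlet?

Conversion of G: G consumed = 0.814 × 62.42 = 50.81 kmol/h = 1ξ₁ + 1ξ₂.
Selectivity: 2ξ₁ / (1ξ₂) = 4.49 → ξ₁ = 2.245 ξ₂.
Substitute: (1·2.245 + 1) ξ₂ = 50.81 → ξ₂ = 15.66 kmol/h, ξ₁ = 35.15 kmol/h.
Outlet amounts (n = n₀ + Σ ν·ξ):
  G: 62.42 − 1(35.15) − 1(15.66) = 11.61
  D: 90.58 − 1(35.15) − 1(15.66) = 39.76
  H: 0 + 2(35.15) = 70.31
  E: 0 + 1(15.66) = 15.66
Total out = 137.3 kmol/h; y_H = 70.31 / 137.3 = 0.5119.

0.512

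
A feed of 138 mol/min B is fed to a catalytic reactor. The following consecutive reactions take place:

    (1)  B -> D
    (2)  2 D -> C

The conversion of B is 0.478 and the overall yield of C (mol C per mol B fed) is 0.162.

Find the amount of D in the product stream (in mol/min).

21.3 mol/min

Conversion of B: B consumed = 1ξ₁ = 0.478 × 138 → ξ₁ = 65.96 mol/min.
Yield of C: 1ξ₂ / 138 = 0.162 → ξ₂ = 22.36 mol/min.
Outlet amounts (n = n₀ + Σ ν·ξ):
  B: 138 − 1(65.96) = 72.04
  D: 0 + 1(65.96) − 2(22.36) = 21.25
  C: 0 + 1(22.36) = 22.36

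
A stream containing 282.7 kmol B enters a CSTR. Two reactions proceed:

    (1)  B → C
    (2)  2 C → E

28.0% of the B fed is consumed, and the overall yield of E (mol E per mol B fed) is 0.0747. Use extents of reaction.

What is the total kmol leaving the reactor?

Conversion of B: B consumed = 1ξ₁ = 0.28 × 282.7 → ξ₁ = 79.16 kmol.
Yield of E: 1ξ₂ / 282.7 = 0.0747 → ξ₂ = 21.12 kmol.
Outlet amounts (n = n₀ + Σ ν·ξ):
  B: 282.7 − 1(79.16) = 203.5
  C: 0 + 1(79.16) − 2(21.12) = 36.92
  E: 0 + 1(21.12) = 21.12
Total out = 203.5 + 36.92 + 21.12 = 261.6 kmol.

262 kmol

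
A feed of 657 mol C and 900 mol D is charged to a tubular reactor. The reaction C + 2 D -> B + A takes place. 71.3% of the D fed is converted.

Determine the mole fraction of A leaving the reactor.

0.26

D reacted = 0.713 × 900 = 641.7 mol; ν_D = −2, so ξ = 641.7/2 = 320.8 mol.
Outlet amounts (n = n₀ + ν ξ):
  C: 657 − 1(320.8) = 336.2
  D: 900 − 2(320.8) = 258.3
  B: 0 + 1(320.8) = 320.8
  A: 0 + 1(320.8) = 320.8
Total out = 1236 mol; y_A = 320.8 / 1236 = 0.2596.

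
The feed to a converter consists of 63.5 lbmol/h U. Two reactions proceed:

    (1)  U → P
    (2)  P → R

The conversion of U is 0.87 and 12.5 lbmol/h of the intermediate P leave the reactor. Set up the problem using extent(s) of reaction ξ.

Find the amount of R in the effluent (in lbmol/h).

Conversion of U: U consumed = 1ξ₁ = 0.87 × 63.5 → ξ₁ = 55.24 lbmol/h.
P balance: n_P = 0 + 1ξ₁ − 1ξ₂ = 12.5 → ξ₂ = (1·55.24 − 12.5)/1 = 42.74 lbmol/h.
Outlet amounts (n = n₀ + Σ ν·ξ):
  U: 63.5 − 1(55.24) = 8.255
  P: 0 + 1(55.24) − 1(42.74) = 12.5
  R: 0 + 1(42.74) = 42.74

42.7 lbmol/h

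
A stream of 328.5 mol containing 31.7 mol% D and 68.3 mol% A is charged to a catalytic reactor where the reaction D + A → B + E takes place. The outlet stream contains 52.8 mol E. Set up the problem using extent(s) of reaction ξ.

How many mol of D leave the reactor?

51.3 mol

For E: n = n₀ + 1ξ → 52.8 = 0 + 1ξ, giving ξ = 52.8 mol.
Outlet amounts (n = n₀ + ν ξ):
  D: 104.1 − 1(52.8) = 51.33
  A: 224.4 − 1(52.8) = 171.6
  B: 0 + 1(52.8) = 52.8
  E: 0 + 1(52.8) = 52.8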